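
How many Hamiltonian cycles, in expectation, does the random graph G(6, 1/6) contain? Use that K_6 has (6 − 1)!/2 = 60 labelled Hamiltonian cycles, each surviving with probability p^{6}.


K_6 has (6 − 1)!/2 = 60 labelled Hamiltonian cycles.
For each such Hamiltonian cycle H, let X_H = 1 if all 6 edges of H are present in G. Then P[X_H = 1] = p^{6} = (1/6)^{6} = 1/46656.
By linearity: E[X] = Σ_H E[X_H] = 60 · p^{6} = 60 · 1/46656 = 5/3888.
Numerically: E[X] ≈ 0.001286.

E[X] = 60 · (1/6)^{6} = 5/3888 ≈ 0.001286.


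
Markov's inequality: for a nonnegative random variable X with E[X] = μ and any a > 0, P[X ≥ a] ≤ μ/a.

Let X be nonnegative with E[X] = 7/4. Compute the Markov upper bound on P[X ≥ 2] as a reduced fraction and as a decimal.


μ = E[X] = 7/4, a = 2.
Markov: P[X ≥ 2] ≤ μ/a = (7/4)/2 = 7/8.
Numerically: ≈ 0.8750.
(Since a = 2 > μ = 1.7500, the bound 7/8 is < 1 and informative.)

P[X ≥ 2] ≤ 7/8 ≈ 0.8750.


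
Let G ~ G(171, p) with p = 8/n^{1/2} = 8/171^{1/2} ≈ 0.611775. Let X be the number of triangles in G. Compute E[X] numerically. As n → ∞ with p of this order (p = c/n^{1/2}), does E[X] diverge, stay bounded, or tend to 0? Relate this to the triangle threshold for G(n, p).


Number of potential triangles: C(171, 3) = 818805.
Each occurs with probability p³ ≈ (0.611775)³ ≈ 2.28968530e-01.
By linearity: E[X] = C(171, 3)·p³ ≈ 818805 · 2.28968530e-01 ≈ 187480.576970.
Since α = 1/2 < 1, p = c/n^{1/2} ≫ 1/n is above the triangle threshold p ~ 1/n. Asymptotically E[X] ~ (c³/6)·n^{3(1−α)} = (8³/6)·n^{1.5} → ∞; triangles are abundant w.h.p.

E[X] ≈ 187480.576970; in regime p = Θ(1/n^{1/2}) E[X] diverges (above the triangle threshold p ~ 1/n).


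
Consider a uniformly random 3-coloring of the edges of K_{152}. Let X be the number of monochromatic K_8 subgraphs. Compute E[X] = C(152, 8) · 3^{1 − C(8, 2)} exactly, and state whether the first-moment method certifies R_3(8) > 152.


E[X] = C(152, 8) · 3^{1 − 28} = 5859727868575 · 3^{−27} = 5859727868575/7625597484987.
As a reduced fraction: E[X] = 5859727868575/7625597484987 ≈ 0.76843.
Is E[X] < 1? YES.
Since E[X] < 1, there exists a 3-coloring of K_{152} with no monochromatic K_8; hence R_3(8) > 152.

E[X] = 5859727868575/7625597484987 ≈ 0.76843; E[X] < 1, so R_3(8) > 152.


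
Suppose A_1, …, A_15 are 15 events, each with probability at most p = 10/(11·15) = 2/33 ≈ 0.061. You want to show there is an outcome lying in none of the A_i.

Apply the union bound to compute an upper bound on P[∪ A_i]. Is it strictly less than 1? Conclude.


Union bound: P[∪_{i=1}^{15} A_i] ≤ Σ_i P[A_i] ≤ 15·p = 15·(2/33) = 10/11.
Numerically: 10/11 ≈ 0.909.
Is 10/11 < 1? YES.
Since P[∪ A_i] ≤ 10/11 < 1, the complement has P[∩ A_i^c] ≥ 1 − 10/11 = 1/11 > 0, so some outcome avoids every A_i.

15·p = 10/11 ≈ 0.909; existence CERTIFIED by the union bound.


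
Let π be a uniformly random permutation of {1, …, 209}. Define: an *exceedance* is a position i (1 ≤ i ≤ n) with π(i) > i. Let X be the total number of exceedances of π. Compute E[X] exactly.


Write X = Σ_{i=1}^{209} X_i, where X_i = 1_{π(i) > i}.
For each fixed i, π(i) is uniform over {1, …, 209} (marginal of a uniform permutation), so P[π(i) > i] = (n − i)/n. Summing: Σ_{i=1}^{209} (n − i)/n = (0 + 1 + … + 208)/209 = 209(209 − 1)/(2·209) = (209 − 1)/2.
Hence E[X] = Σ_{i=1}^{209} (209 − i)/209 = 104 ≈ 104.000.

E[X] = 104 = 104.000.


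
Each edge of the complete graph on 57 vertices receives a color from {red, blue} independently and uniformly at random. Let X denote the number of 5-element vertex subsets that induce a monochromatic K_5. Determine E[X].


Let X = Σ_S X_S over the C(57, 5) = 4187106 subsets S of size 5, where X_S = 1 if the K_5 on S is monochromatic.
For a fixed S, the K_5 on S has C(5, 2) = 10 edges. P[all 10 edges red] = (1/2)^10, and likewise for blue, so P[monochromatic] = 2·(1/2)^10 = 2^{1 − 10} = 1/512.
Summing: E[X] = C(57, 5) · 2^{1 − 10} = 4187106 · 1/512 = 2093553/256.
Numerically: E[X] ≈ 8177.94141.

E[X] = C(57,5)·2^(1−C(5,2)) = 2093553/256 ≈ 8177.94141.


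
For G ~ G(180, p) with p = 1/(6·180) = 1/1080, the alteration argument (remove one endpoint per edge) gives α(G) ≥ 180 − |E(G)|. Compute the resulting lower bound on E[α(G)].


E[|E(G)|] = C(180, 2)·p = 16110 · (1/1080) = 179/12.
E[α(G)] ≥ n − E[|E(G)|] = 180 − 179/12 = 1981/12.
Numerically: ≈ 165.08333.
(This is only a lower bound; the true E[α(G)] may be larger.)

E[α(G)] ≥ 1981/12 ≈ 165.08333.


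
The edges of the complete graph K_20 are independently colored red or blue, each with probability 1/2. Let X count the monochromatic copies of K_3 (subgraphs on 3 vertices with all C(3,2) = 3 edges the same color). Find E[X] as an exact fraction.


Let X = Σ_S X_S over the C(20, 3) = 1140 subsets S of size 3, where X_S = 1 if the K_3 on S is monochromatic.
For a fixed S, the K_3 on S has C(3, 2) = 3 edges. P[all 3 edges red] = (1/2)^3, and likewise for blue, so P[monochromatic] = 2·(1/2)^3 = 2^{1 − 3} = 1/4.
Summing: E[X] = C(20, 3) · 2^{1 − 3} = 1140 · 1/4 = 285.
Numerically: E[X] ≈ 285.000.

E[X] = C(20,3)·2^(1−C(3,2)) = 285 ≈ 285.000.


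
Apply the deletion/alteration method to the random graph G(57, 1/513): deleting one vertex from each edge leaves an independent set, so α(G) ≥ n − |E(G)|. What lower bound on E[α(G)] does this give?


E[|E(G)|] = C(57, 2)·p = 1596 · (1/513) = 28/9.
E[α(G)] ≥ n − E[|E(G)|] = 57 − 28/9 = 485/9.
Numerically: ≈ 53.88889.
(This is only a lower bound; the true E[α(G)] may be larger.)

E[α(G)] ≥ 485/9 ≈ 53.88889.


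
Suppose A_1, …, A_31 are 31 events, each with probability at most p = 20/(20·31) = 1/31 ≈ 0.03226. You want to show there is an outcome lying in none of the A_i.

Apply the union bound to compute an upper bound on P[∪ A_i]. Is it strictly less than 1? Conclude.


Union bound: P[∪_{i=1}^{31} A_i] ≤ Σ_i P[A_i] ≤ 31·p = 31·(1/31) = 1.
Numerically: 1 ≈ 1.00000.
Is 1 < 1? NO.
Since the bound 1 is ≥ 1, the union bound is uninformative here; it does NOT by itself certify existence.

31·p = 1 ≈ 1.00000; existence NOT certified by the union bound.


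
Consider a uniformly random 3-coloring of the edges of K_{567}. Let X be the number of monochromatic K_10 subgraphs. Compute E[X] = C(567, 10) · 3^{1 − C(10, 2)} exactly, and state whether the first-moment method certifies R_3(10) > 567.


E[X] = C(567, 10) · 3^{1 − 45} = 873787071273467749398 · 3^{−44} = 873787071273467749398/984770902183611232881.
As a reduced fraction: E[X] = 10787494707079848758/12157665459056928801 ≈ 0.887.
Is E[X] < 1? YES.
Since E[X] < 1, there exists a 3-coloring of K_{567} with no monochromatic K_10; hence R_3(10) > 567.

E[X] = 10787494707079848758/12157665459056928801 ≈ 0.887; E[X] < 1, so R_3(10) > 567.


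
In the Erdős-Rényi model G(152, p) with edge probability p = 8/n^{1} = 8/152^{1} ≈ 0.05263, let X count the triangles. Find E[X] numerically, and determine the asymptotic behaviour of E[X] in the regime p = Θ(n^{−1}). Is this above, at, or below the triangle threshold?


Number of potential triangles: C(152, 3) = 573800.
Each occurs with probability p³ ≈ (0.05263)³ ≈ 1.457938e-04.
By linearity: E[X] = C(152, 3)·p³ ≈ 573800 · 1.457938e-04 ≈ 83.6565.
Here α = 1, so p = 8/n is exactly at the triangle threshold p ~ 1/n. Asymptotically E[X] → c³/6 = 8³/6 = 256/3 ≈ 85.3333, a bounded constant. In this regime the triangle count is asymptotically Poisson(c³/6).

E[X] ≈ 83.6565; in regime p = Θ(1/n^{1}) E[X] stays bounded (at the triangle threshold p ~ 1/n).


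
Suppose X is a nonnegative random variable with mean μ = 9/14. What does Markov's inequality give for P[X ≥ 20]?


μ = E[X] = 9/14, a = 20.
Markov: P[X ≥ 20] ≤ μ/a = (9/14)/20 = 9/280.
Numerically: ≈ 0.032143.
(Since a = 20 > μ = 0.642857, the bound 9/280 is < 1 and informative.)

P[X ≥ 20] ≤ 9/280 ≈ 0.032143.


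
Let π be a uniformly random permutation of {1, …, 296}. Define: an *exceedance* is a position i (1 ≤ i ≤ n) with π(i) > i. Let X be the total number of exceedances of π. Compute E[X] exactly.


Write X = Σ_{i=1}^{296} X_i, where X_i = 1_{π(i) > i}.
For each fixed i, π(i) is uniform over {1, …, 296} (marginal of a uniform permutation), so P[π(i) > i] = (n − i)/n. Summing: Σ_{i=1}^{296} (n − i)/n = (0 + 1 + … + 295)/296 = 296(296 − 1)/(2·296) = (296 − 1)/2.
Hence E[X] = Σ_{i=1}^{296} (296 − i)/296 = 295/2 ≈ 147.50000.

E[X] = 295/2 = 147.50000.


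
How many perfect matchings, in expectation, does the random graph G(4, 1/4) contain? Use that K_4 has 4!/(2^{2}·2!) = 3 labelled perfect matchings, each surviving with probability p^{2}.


K_4 has 4!/(2^{2}·2!) = 3 labelled perfect matchings.
For each such perfect matching H, let X_H = 1 if all 2 edges of H are present in G. Then P[X_H = 1] = p^{2} = (1/4)^{2} = 1/16.
By linearity: E[X] = Σ_H E[X_H] = 3 · p^{2} = 3 · 1/16 = 3/16.
Numerically: E[X] ≈ 0.1875.

E[X] = 3 · (1/4)^{2} = 3/16 ≈ 0.1875.


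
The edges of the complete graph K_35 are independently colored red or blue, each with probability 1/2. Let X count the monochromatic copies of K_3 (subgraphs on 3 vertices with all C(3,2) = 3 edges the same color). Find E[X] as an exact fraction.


Let X = Σ_S X_S over the C(35, 3) = 6545 subsets S of size 3, where X_S = 1 if the K_3 on S is monochromatic.
For a fixed S, the K_3 on S has C(3, 2) = 3 edges. P[all 3 edges red] = (1/2)^3, and likewise for blue, so P[monochromatic] = 2·(1/2)^3 = 2^{1 − 3} = 1/4.
By linearity: E[X] = C(35, 3) · 2^{1 − 3} = 6545 · 1/4 = 6545/4.
Numerically: E[X] ≈ 1636.250000.

E[X] = C(35,3)·2^(1−C(3,2)) = 6545/4 ≈ 1636.250000.


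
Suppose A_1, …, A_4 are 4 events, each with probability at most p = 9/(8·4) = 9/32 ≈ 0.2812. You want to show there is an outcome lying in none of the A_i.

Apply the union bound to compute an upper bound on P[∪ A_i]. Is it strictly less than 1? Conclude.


Union bound: P[∪_{i=1}^{4} A_i] ≤ Σ_i P[A_i] ≤ 4·p = 4·(9/32) = 9/8.
Numerically: 9/8 ≈ 1.1250.
Is 9/8 < 1? NO.
Since the bound 9/8 is ≥ 1, the union bound is uninformative here; it does NOT by itself certify existence.

4·p = 9/8 ≈ 1.1250; existence NOT certified by the union bound.


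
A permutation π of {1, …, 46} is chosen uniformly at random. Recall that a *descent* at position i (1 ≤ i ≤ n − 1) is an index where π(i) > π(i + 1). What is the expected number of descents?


Write X = Σ X_I over i = 1, …, 45, with X_I the indicator of one descent.
There are 45 indicators.
For each fixed i, the pair (π(i), π(i+1)) is a uniformly random ordered pair of distinct values from {1, …, 46}; by symmetry P[π(i) > π(i+1)] = 1/2.
By linearity: E[X] = 45 · (1/2) = (46 − 1) · (1/2) = 45/2 ≈ 22.500.

E[X] = 45/2 = 22.500.


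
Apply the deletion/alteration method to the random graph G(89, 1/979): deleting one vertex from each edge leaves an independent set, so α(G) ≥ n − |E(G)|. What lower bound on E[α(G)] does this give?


E[|E(G)|] = C(89, 2)·p = 3916 · (1/979) = 4.
E[α(G)] ≥ n − E[|E(G)|] = 89 − 4 = 85.
Numerically: ≈ 85.000.
(This is only a lower bound; the true E[α(G)] may be larger.)

E[α(G)] ≥ 85 ≈ 85.000.


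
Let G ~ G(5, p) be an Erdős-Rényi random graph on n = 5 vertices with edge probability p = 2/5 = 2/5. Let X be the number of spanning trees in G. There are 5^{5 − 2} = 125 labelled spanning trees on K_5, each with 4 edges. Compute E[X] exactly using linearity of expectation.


K_5 has 5^{5 − 2} = 125 labelled spanning trees.
For each such spanning tree H, let X_H = 1 if all 4 edges of H are present in G. Then P[X_H = 1] = p^{4} = (2/5)^{4} = 16/625.
By linearity of expectation: E[X] = Σ_H E[X_H] = 125 · p^{4} = 125 · 16/625 = 16/5.
Numerically: E[X] ≈ 3.2.

E[X] = 125 · (2/5)^{4} = 16/5 ≈ 3.2.


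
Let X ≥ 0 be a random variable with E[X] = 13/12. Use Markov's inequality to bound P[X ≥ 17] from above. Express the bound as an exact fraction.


μ = E[X] = 13/12, a = 17.
Markov: P[X ≥ 17] ≤ μ/a = (13/12)/17 = 13/204.
Numerically: ≈ 0.063725.
(Since a = 17 > μ = 1.083333, the bound 13/204 is < 1 and informative.)

P[X ≥ 17] ≤ 13/204 ≈ 0.063725.


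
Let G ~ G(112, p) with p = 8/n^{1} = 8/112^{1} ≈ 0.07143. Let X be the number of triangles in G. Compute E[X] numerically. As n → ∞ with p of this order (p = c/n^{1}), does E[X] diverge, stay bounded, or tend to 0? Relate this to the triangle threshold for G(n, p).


Number of potential triangles: C(112, 3) = 227920.
Each occurs with probability p³ ≈ (0.07143)³ ≈ 3.644315e-04.
By linearity: E[X] = C(112, 3)·p³ ≈ 227920 · 3.644315e-04 ≈ 83.0612.
Here α = 1, so p = 8/n is exactly at the triangle threshold p ~ 1/n. Asymptotically E[X] → c³/6 = 8³/6 = 256/3 ≈ 85.3333, a bounded constant. In this regime the triangle count is asymptotically Poisson(c³/6).

E[X] ≈ 83.0612; in regime p = Θ(1/n^{1}) E[X] stays bounded (at the triangle threshold p ~ 1/n).


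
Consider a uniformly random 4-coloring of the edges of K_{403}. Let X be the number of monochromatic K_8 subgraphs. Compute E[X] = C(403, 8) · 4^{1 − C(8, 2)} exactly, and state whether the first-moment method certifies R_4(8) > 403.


E[X] = C(403, 8) · 4^{1 − 28} = 16090020602228430 · 4^{−27} = 16090020602228430/18014398509481984.
As a reduced fraction: E[X] = 8045010301114215/9007199254740992 ≈ 0.893176.
Is E[X] < 1? YES.
Since E[X] < 1, there exists a 4-coloring of K_{403} with no monochromatic K_8; hence R_4(8) > 403.

E[X] = 8045010301114215/9007199254740992 ≈ 0.893176; E[X] < 1, so R_4(8) > 403.


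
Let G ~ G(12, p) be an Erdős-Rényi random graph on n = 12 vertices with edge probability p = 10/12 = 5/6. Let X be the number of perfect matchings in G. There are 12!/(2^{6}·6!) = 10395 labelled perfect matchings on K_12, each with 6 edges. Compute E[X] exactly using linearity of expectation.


K_12 has 12!/(2^{6}·6!) = 10395 labelled perfect matchings.
For each such perfect matching H, let X_H = 1 if all 6 edges of H are present in G. Then P[X_H = 1] = p^{6} = (5/6)^{6} = 15625/46656.
By linearity: E[X] = Σ_H E[X_H] = 10395 · p^{6} = 10395 · 15625/46656 = 6015625/1728.
Numerically: E[X] ≈ 3481.

E[X] = 10395 · (5/6)^{6} = 6015625/1728 ≈ 3481.


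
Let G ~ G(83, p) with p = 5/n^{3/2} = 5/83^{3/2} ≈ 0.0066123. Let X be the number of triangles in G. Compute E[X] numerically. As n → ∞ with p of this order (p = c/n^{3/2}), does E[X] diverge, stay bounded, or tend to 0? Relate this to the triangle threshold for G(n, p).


Number of potential triangles: C(83, 3) = 91881.
Each occurs with probability p³ ≈ (0.0066123)³ ≈ 2.8910699e-07.
By linearity: E[X] = C(83, 3)·p³ ≈ 91881 · 2.8910699e-07 ≈ 0.02656.
Since α = 3/2 > 1, p = c/n^{3/2} = o(1/n) is below the triangle threshold p ~ 1/n. Asymptotically E[X] ~ (c³/6)·n^{3(1−α)} = (5³/6)·n^{-1.5} → 0, so by Markov's inequality G has no triangles w.h.p.

E[X] ≈ 0.02656; in regime p = Θ(1/n^{3/2}) E[X] tends to 0 (below the triangle threshold p ~ 1/n).


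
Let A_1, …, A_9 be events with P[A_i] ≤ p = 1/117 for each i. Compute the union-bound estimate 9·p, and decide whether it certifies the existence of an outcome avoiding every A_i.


Union bound: P[∪_{i=1}^{9} A_i] ≤ Σ_i P[A_i] ≤ 9·p = 9·(1/117) = 1/13.
Numerically: 1/13 ≈ 0.076923.
Is 1/13 < 1? YES.
Since P[∪ A_i] ≤ 1/13 < 1, the complement has P[∩ A_i^c] ≥ 1 − 1/13 = 12/13 > 0, so some outcome avoids every A_i.

9·p = 1/13 ≈ 0.076923; existence CERTIFIED by the union bound.


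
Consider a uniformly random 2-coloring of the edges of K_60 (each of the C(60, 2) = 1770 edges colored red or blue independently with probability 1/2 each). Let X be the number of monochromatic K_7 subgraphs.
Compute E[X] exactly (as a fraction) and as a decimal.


Let X = Σ_S X_S over the C(60, 7) = 386206920 subsets S of size 7, where X_S = 1 if the K_7 on S is monochromatic.
For a fixed S, the K_7 on S has C(7, 2) = 21 edges. P[all 21 edges red] = (1/2)^21, and likewise for blue, so P[monochromatic] = 2·(1/2)^21 = 2^{1 − 21} = 1/1048576.
By linearity of expectation: E[X] = C(60, 7) · 2^{1 − 21} = 386206920 · 1/1048576 = 48275865/131072.
Numerically: E[X] ≈ 368.316.

E[X] = C(60,7)·2^(1−C(7,2)) = 48275865/131072 ≈ 368.316.


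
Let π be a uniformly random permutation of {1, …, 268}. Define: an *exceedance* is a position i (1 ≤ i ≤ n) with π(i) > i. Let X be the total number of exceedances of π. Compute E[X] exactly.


Write X = Σ_{i=1}^{268} X_i, where X_i = 1_{π(i) > i}.
For each fixed i, π(i) is uniform over {1, …, 268} (marginal of a uniform permutation), so P[π(i) > i] = (n − i)/n. Summing: Σ_{i=1}^{268} (n − i)/n = (0 + 1 + … + 267)/268 = 268(268 − 1)/(2·268) = (268 − 1)/2.
Hence E[X] = Σ_{i=1}^{268} (268 − i)/268 = 267/2 ≈ 133.500000.

E[X] = 267/2 = 133.500000.


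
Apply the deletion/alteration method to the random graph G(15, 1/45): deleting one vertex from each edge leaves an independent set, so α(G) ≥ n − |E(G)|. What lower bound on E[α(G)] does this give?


E[|E(G)|] = C(15, 2)·p = 105 · (1/45) = 7/3.
E[α(G)] ≥ n − E[|E(G)|] = 15 − 7/3 = 38/3.
Numerically: ≈ 12.6667.
(This is only a lower bound; the true E[α(G)] may be larger.)

E[α(G)] ≥ 38/3 ≈ 12.6667.


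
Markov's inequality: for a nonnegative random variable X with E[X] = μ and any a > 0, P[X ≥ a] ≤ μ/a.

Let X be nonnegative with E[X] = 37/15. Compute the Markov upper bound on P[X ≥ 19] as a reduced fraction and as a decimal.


μ = E[X] = 37/15, a = 19.
Markov: P[X ≥ 19] ≤ μ/a = (37/15)/19 = 37/285.
Numerically: ≈ 0.1298.
(Since a = 19 > μ = 2.4667, the bound 37/285 is < 1 and informative.)

P[X ≥ 19] ≤ 37/285 ≈ 0.1298.


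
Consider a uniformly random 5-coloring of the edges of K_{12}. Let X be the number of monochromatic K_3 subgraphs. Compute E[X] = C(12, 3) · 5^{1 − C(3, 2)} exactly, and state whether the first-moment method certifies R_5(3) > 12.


E[X] = C(12, 3) · 5^{1 − 3} = 220 · 5^{−2} = 220/25.
As a reduced fraction: E[X] = 44/5 ≈ 8.80000.
Is E[X] < 1? NO.
Since E[X] ≥ 1, the first-moment bound is inconclusive at n = 12; it does NOT by itself certify R_5(3) > 12.

E[X] = 44/5 ≈ 8.80000; E[X] ≥ 1; first-moment method inconclusive here.


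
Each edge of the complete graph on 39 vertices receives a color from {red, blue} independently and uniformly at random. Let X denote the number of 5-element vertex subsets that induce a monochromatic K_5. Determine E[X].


Let X = Σ_S X_S over the C(39, 5) = 575757 subsets S of size 5, where X_S = 1 if the K_5 on S is monochromatic.
For a fixed S, the K_5 on S has C(5, 2) = 10 edges. P[all 10 edges red] = (1/2)^10, and likewise for blue, so P[monochromatic] = 2·(1/2)^10 = 2^{1 − 10} = 1/512.
By linearity: E[X] = C(39, 5) · 2^{1 − 10} = 575757 · 1/512 = 575757/512.
Numerically: E[X] ≈ 1124.525391.

E[X] = C(39,5)·2^(1−C(5,2)) = 575757/512 ≈ 1124.525391.


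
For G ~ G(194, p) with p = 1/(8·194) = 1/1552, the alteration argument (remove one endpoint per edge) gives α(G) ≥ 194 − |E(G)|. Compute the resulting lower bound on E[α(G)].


E[|E(G)|] = C(194, 2)·p = 18721 · (1/1552) = 193/16.
E[α(G)] ≥ n − E[|E(G)|] = 194 − 193/16 = 2911/16.
Numerically: ≈ 181.937500.
(This is only a lower bound; the true E[α(G)] may be larger.)

E[α(G)] ≥ 2911/16 ≈ 181.937500.


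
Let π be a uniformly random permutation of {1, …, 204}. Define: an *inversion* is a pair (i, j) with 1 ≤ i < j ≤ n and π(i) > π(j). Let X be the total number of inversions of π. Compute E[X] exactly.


Write X = Σ X_I over the C(204, 2) = 20706 pairs i < j, with X_I the indicator of one inversion.
There are 20706 indicators.
For each fixed pair i < j, the values π(i) and π(j) are two distinct elements of {1, …, 204} in uniformly random order; by symmetry P[π(i) > π(j)] = 1/2.
By linearity: E[X] = 20706 · (1/2) = C(204, 2) · (1/2) = 20706/2 = 10353 ≈ 10353.000.

E[X] = 10353 = 10353.000.


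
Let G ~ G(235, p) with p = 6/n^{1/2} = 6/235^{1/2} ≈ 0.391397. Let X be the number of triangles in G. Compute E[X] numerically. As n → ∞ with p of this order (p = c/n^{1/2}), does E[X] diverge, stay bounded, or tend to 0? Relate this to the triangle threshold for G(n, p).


Number of potential triangles: C(235, 3) = 2135445.
Each occurs with probability p³ ≈ (0.391397)³ ≈ 5.99586654e-02.
By linearity: E[X] = C(235, 3)·p³ ≈ 2135445 · 5.99586654e-02 ≈ 128038.432316.
Since α = 1/2 < 1, p = c/n^{1/2} ≫ 1/n is above the triangle threshold p ~ 1/n. Asymptotically E[X] ~ (c³/6)·n^{3(1−α)} = (6³/6)·n^{1.5} → ∞; triangles are abundant w.h.p.

E[X] ≈ 128038.432316; in regime p = Θ(1/n^{1/2}) E[X] diverges (above the triangle threshold p ~ 1/n).


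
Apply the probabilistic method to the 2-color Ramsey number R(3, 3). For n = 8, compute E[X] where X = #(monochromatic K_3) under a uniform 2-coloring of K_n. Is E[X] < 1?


E[X] = C(8, 3) · 2^{1 − 3} = 56 · 2^{−2} = 56/4.
As a reduced fraction: E[X] = 14 ≈ 14.00000.
Is E[X] < 1? NO.
Since E[X] ≥ 1, the first-moment bound is inconclusive at n = 8; it does NOT by itself certify R(3, 3) > 8.

E[X] = 14 ≈ 14.00000; E[X] ≥ 1; first-moment method inconclusive here.


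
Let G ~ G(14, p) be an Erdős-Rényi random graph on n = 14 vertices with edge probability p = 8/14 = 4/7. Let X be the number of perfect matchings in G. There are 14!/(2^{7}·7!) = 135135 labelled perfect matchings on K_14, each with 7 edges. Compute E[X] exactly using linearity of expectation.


K_14 has 14!/(2^{7}·7!) = 135135 labelled perfect matchings.
For each such perfect matching H, let X_H = 1 if all 7 edges of H are present in G. Then P[X_H = 1] = p^{7} = (4/7)^{7} = 16384/823543.
By linearity: E[X] = Σ_H E[X_H] = 135135 · p^{7} = 135135 · 16384/823543 = 316293120/117649.
Numerically: E[X] ≈ 2688.4.

E[X] = 135135 · (4/7)^{7} = 316293120/117649 ≈ 2688.4.


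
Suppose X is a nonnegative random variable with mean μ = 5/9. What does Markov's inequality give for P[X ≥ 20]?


μ = E[X] = 5/9, a = 20.
Markov: P[X ≥ 20] ≤ μ/a = (5/9)/20 = 1/36.
Numerically: ≈ 0.028.
(Since a = 20 > μ = 0.556, the bound 1/36 is < 1 and informative.)

P[X ≥ 20] ≤ 1/36 ≈ 0.028.


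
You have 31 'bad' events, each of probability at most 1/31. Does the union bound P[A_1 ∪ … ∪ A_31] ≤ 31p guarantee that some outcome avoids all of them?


Union bound: P[∪_{i=1}^{31} A_i] ≤ Σ_i P[A_i] ≤ 31·p = 31·(1/31) = 1.
Numerically: 1 ≈ 1.0000000.
Is 1 < 1? NO.
Since the bound 1 is ≥ 1, the union bound is uninformative here; it does NOT by itself certify existence.

31·p = 1 ≈ 1.0000000; existence NOT certified by the union bound.


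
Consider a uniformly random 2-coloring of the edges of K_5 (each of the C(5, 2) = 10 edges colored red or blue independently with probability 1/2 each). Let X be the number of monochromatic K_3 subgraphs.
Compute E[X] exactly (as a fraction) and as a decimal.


Let X = Σ_S X_S over the C(5, 3) = 10 subsets S of size 3, where X_S = 1 if the K_3 on S is monochromatic.
For a fixed S, the K_3 on S has C(3, 2) = 3 edges. P[all 3 edges red] = (1/2)^3, and likewise for blue, so P[monochromatic] = 2·(1/2)^3 = 2^{1 − 3} = 1/4.
By linearity of expectation: E[X] = C(5, 3) · 2^{1 − 3} = 10 · 1/4 = 5/2.
Numerically: E[X] ≈ 2.500.

E[X] = C(5,3)·2^(1−C(3,2)) = 5/2 ≈ 2.500.


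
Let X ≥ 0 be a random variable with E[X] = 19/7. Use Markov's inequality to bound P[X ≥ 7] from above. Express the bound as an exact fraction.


μ = E[X] = 19/7, a = 7.
Markov: P[X ≥ 7] ≤ μ/a = (19/7)/7 = 19/49.
Numerically: ≈ 0.38776.
(Since a = 7 > μ = 2.71429, the bound 19/49 is < 1 and informative.)

P[X ≥ 7] ≤ 19/49 ≈ 0.38776.


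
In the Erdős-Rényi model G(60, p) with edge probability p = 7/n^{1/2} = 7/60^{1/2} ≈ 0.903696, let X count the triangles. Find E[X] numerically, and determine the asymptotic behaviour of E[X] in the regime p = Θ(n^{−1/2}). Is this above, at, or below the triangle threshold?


Number of potential triangles: C(60, 3) = 34220.
Each occurs with probability p³ ≈ (0.903696)³ ≈ 7.38018493e-01.
By linearity: E[X] = C(60, 3)·p³ ≈ 34220 · 7.38018493e-01 ≈ 25254.992837.
Since α = 1/2 < 1, p = c/n^{1/2} ≫ 1/n is above the triangle threshold p ~ 1/n. Asymptotically E[X] ~ (c³/6)·n^{3(1−α)} = (7³/6)·n^{1.5} → ∞; triangles are abundant w.h.p.

E[X] ≈ 25254.992837; in regime p = Θ(1/n^{1/2}) E[X] diverges (above the triangle threshold p ~ 1/n).


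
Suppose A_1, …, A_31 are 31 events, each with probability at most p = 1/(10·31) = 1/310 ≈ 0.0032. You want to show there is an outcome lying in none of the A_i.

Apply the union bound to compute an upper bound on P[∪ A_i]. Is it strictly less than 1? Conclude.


Union bound: P[∪_{i=1}^{31} A_i] ≤ Σ_i P[A_i] ≤ 31·p = 31·(1/310) = 1/10.
Numerically: 1/10 ≈ 0.1000.
Is 1/10 < 1? YES.
Since P[∪ A_i] ≤ 1/10 < 1, the complement has P[∩ A_i^c] ≥ 1 − 1/10 = 9/10 > 0, so some outcome avoids every A_i.

31·p = 1/10 ≈ 0.1000; existence CERTIFIED by the union bound.


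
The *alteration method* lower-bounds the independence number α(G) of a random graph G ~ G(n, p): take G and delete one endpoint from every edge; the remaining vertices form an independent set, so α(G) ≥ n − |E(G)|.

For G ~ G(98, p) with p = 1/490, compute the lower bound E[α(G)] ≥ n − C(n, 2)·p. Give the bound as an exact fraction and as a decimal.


E[|E(G)|] = C(98, 2)·p = 4753 · (1/490) = 97/10.
E[α(G)] ≥ n − E[|E(G)|] = 98 − 97/10 = 883/10.
Numerically: ≈ 88.30000.
(This is only a lower bound; the true E[α(G)] may be larger.)

E[α(G)] ≥ 883/10 ≈ 88.30000.


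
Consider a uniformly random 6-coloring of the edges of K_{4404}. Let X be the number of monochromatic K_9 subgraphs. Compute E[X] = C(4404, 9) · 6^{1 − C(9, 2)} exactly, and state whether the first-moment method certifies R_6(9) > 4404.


E[X] = C(4404, 9) · 6^{1 − 36} = 1703375445537161676647015880 · 6^{−35} = 1703375445537161676647015880/1719070799748422591028658176.
As a reduced fraction: E[X] = 70973976897381736526958995/71627949989517607959527424 ≈ 0.99087.
Is E[X] < 1? YES.
Since E[X] < 1, there exists a 6-coloring of K_{4404} with no monochromatic K_9; hence R_6(9) > 4404.

E[X] = 70973976897381736526958995/71627949989517607959527424 ≈ 0.99087; E[X] < 1, so R_6(9) > 4404.


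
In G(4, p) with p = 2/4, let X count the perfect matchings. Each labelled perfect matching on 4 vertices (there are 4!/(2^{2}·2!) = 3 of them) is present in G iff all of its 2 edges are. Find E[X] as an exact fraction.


K_4 has 4!/(2^{2}·2!) = 3 labelled perfect matchings.
For each such perfect matching H, let X_H = 1 if all 2 edges of H are present in G. Then P[X_H = 1] = p^{2} = (1/2)^{2} = 1/4.
By linearity: E[X] = Σ_H E[X_H] = 3 · p^{2} = 3 · 1/4 = 3/4.
Numerically: E[X] ≈ 0.75.

E[X] = 3 · (1/2)^{2} = 3/4 ≈ 0.75.


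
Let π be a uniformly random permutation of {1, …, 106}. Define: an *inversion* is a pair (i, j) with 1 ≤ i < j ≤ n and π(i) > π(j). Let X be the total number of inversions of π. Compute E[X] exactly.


Write X = Σ X_I over the C(106, 2) = 5565 pairs i < j, with X_I the indicator of one inversion.
There are 5565 indicators.
For each fixed pair i < j, the values π(i) and π(j) are two distinct elements of {1, …, 106} in uniformly random order; by symmetry P[π(i) > π(j)] = 1/2.
By linearity: E[X] = 5565 · (1/2) = C(106, 2) · (1/2) = 5565/2 = 5565/2 ≈ 2782.5000.

E[X] = 5565/2 = 2782.5000.


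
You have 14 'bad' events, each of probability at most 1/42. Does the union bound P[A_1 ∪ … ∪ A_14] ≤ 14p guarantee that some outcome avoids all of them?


Union bound: P[∪_{i=1}^{14} A_i] ≤ Σ_i P[A_i] ≤ 14·p = 14·(1/42) = 1/3.
Numerically: 1/3 ≈ 0.3333333.
Is 1/3 < 1? YES.
Since P[∪ A_i] ≤ 1/3 < 1, the complement has P[∩ A_i^c] ≥ 1 − 1/3 = 2/3 > 0, so some outcome avoids every A_i.

14·p = 1/3 ≈ 0.3333333; existence CERTIFIED by the union bound.


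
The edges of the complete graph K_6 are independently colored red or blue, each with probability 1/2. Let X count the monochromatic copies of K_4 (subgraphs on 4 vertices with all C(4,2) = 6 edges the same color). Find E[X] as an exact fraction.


Let X = Σ_S X_S over the C(6, 4) = 15 subsets S of size 4, where X_S = 1 if the K_4 on S is monochromatic.
For a fixed S, the K_4 on S has C(4, 2) = 6 edges. P[all 6 edges red] = (1/2)^6, and likewise for blue, so P[monochromatic] = 2·(1/2)^6 = 2^{1 − 6} = 1/32.
By linearity of expectation: E[X] = C(6, 4) · 2^{1 − 6} = 15 · 1/32 = 15/32.
Numerically: E[X] ≈ 0.46875.

E[X] = C(6,4)·2^(1−C(4,2)) = 15/32 ≈ 0.46875.


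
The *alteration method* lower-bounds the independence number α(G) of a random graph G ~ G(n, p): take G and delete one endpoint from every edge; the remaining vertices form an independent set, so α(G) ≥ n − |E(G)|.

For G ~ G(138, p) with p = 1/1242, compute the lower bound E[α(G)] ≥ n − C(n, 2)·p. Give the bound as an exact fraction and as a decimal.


E[|E(G)|] = C(138, 2)·p = 9453 · (1/1242) = 137/18.
E[α(G)] ≥ n − E[|E(G)|] = 138 − 137/18 = 2347/18.
Numerically: ≈ 130.38889.
(This is only a lower bound; the true E[α(G)] may be larger.)

E[α(G)] ≥ 2347/18 ≈ 130.38889.


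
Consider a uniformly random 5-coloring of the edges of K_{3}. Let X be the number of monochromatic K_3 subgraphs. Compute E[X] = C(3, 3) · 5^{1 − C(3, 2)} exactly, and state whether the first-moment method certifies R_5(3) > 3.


E[X] = C(3, 3) · 5^{1 − 3} = 1 · 5^{−2} = 1/25.
As a reduced fraction: E[X] = 1/25 ≈ 0.0400.
Is E[X] < 1? YES.
Since E[X] < 1, there exists a 5-coloring of K_{3} with no monochromatic K_3; hence R_5(3) > 3.

E[X] = 1/25 ≈ 0.0400; E[X] < 1, so R_5(3) > 3.


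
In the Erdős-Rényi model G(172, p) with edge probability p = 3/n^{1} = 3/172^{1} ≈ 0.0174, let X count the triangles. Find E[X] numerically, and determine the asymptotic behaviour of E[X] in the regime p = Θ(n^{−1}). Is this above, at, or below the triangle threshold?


Number of potential triangles: C(172, 3) = 833340.
Each occurs with probability p³ ≈ (0.0174)³ ≈ 5.30614e-06.
By linearity: E[X] = C(172, 3)·p³ ≈ 833340 · 5.30614e-06 ≈ 4.422.
Here α = 1, so p = 3/n is exactly at the triangle threshold p ~ 1/n. Asymptotically E[X] → c³/6 = 3³/6 = 9/2 ≈ 4.500, a bounded constant. In this regime the triangle count is asymptotically Poisson(c³/6).

E[X] ≈ 4.422; in regime p = Θ(1/n^{1}) E[X] stays bounded (at the triangle threshold p ~ 1/n).


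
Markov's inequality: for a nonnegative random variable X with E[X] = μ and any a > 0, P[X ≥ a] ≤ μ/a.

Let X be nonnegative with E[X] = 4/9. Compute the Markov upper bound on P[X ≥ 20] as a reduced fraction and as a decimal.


μ = E[X] = 4/9, a = 20.
Markov: P[X ≥ 20] ≤ μ/a = (4/9)/20 = 1/45.
Numerically: ≈ 0.022222.
(Since a = 20 > μ = 0.444444, the bound 1/45 is < 1 and informative.)

P[X ≥ 20] ≤ 1/45 ≈ 0.022222.


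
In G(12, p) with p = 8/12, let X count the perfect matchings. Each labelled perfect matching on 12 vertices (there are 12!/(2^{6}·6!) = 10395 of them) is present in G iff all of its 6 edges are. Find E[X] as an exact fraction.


K_12 has 12!/(2^{6}·6!) = 10395 labelled perfect matchings.
For each such perfect matching H, let X_H = 1 if all 6 edges of H are present in G. Then P[X_H = 1] = p^{6} = (2/3)^{6} = 64/729.
By linearity of expectation: E[X] = Σ_H E[X_H] = 10395 · p^{6} = 10395 · 64/729 = 24640/27.
Numerically: E[X] ≈ 912.593.

E[X] = 10395 · (2/3)^{6} = 24640/27 ≈ 912.593.


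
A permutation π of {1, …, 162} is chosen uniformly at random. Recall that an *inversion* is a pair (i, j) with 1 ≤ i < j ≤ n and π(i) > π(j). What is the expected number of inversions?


Write X = Σ X_I over the C(162, 2) = 13041 pairs i < j, with X_I the indicator of one inversion.
There are 13041 indicators.
For each fixed pair i < j, the values π(i) and π(j) are two distinct elements of {1, …, 162} in uniformly random order; by symmetry P[π(i) > π(j)] = 1/2.
By linearity: E[X] = 13041 · (1/2) = C(162, 2) · (1/2) = 13041/2 = 13041/2 ≈ 6520.500000.

E[X] = 13041/2 = 6520.500000.


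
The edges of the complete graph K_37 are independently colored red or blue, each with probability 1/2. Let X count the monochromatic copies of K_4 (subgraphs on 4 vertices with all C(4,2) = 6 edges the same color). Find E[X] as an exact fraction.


Let X = Σ_S X_S over the C(37, 4) = 66045 subsets S of size 4, where X_S = 1 if the K_4 on S is monochromatic.
For a fixed S, the K_4 on S has C(4, 2) = 6 edges. P[all 6 edges red] = (1/2)^6, and likewise for blue, so P[monochromatic] = 2·(1/2)^6 = 2^{1 − 6} = 1/32.
By linearity: E[X] = C(37, 4) · 2^{1 − 6} = 66045 · 1/32 = 66045/32.
Numerically: E[X] ≈ 2063.9062.

E[X] = C(37,4)·2^(1−C(4,2)) = 66045/32 ≈ 2063.9062.


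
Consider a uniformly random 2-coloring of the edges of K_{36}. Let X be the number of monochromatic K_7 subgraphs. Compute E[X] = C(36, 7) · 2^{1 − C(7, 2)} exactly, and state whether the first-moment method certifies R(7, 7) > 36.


E[X] = C(36, 7) · 2^{1 − 21} = 8347680 · 2^{−20} = 8347680/1048576.
As a reduced fraction: E[X] = 260865/32768 ≈ 7.960968.
Is E[X] < 1? NO.
Since E[X] ≥ 1, the first-moment bound is inconclusive at n = 36; it does NOT by itself certify R(7, 7) > 36.

E[X] = 260865/32768 ≈ 7.960968; E[X] ≥ 1; first-moment method inconclusive here.


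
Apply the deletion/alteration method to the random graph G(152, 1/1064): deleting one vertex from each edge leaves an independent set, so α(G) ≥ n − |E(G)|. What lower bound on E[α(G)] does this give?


E[|E(G)|] = C(152, 2)·p = 11476 · (1/1064) = 151/14.
E[α(G)] ≥ n − E[|E(G)|] = 152 − 151/14 = 1977/14.
Numerically: ≈ 141.2143.
(This is only a lower bound; the true E[α(G)] may be larger.)

E[α(G)] ≥ 1977/14 ≈ 141.2143.


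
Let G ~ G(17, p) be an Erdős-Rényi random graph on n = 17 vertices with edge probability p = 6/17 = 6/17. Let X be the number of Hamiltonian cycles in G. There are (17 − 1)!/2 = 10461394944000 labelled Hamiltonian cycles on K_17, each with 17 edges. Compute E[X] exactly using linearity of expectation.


K_17 has (17 − 1)!/2 = 10461394944000 labelled Hamiltonian cycles.
For each such Hamiltonian cycle H, let X_H = 1 if all 17 edges of H are present in G. Then P[X_H = 1] = p^{17} = (6/17)^{17} = 16926659444736/827240261886336764177.
By linearity of expectation: E[X] = Σ_H E[X_H] = 10461394944000 · p^{17} = 10461394944000 · 16926659444736/827240261886336764177 = 177076469533971037814784000/827240261886336764177.
Numerically: E[X] ≈ 2.141e+05.

E[X] = 10461394944000 · (6/17)^{17} = 177076469533971037814784000/827240261886336764177 ≈ 2.141e+05.


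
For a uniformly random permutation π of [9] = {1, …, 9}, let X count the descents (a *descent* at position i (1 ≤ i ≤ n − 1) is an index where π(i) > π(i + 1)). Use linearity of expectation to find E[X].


Write X = Σ X_I over i = 1, …, 8, with X_I the indicator of one descent.
There are 8 indicators.
For each fixed i, the pair (π(i), π(i+1)) is a uniformly random ordered pair of distinct values from {1, …, 9}; by symmetry P[π(i) > π(i+1)] = 1/2.
By linearity: E[X] = 8 · (1/2) = (9 − 1) · (1/2) = 4 ≈ 4.00000.

E[X] = 4 = 4.00000.


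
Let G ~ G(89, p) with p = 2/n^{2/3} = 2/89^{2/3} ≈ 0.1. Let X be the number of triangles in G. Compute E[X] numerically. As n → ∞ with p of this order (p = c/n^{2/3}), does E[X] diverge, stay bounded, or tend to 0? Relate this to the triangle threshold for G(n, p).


Number of potential triangles: C(89, 3) = 113564.
Each occurs with probability p³ ≈ (0.1)³ ≈ 1.00997e-03.
By linearity: E[X] = C(89, 3)·p³ ≈ 113564 · 1.00997e-03 ≈ 114.697.
Since α = 2/3 < 1, p = c/n^{2/3} ≫ 1/n is above the triangle threshold p ~ 1/n. Asymptotically E[X] ~ (c³/6)·n^{3(1−α)} = (2³/6)·n^{1} → ∞; triangles are abundant w.h.p.

E[X] ≈ 114.697; in regime p = Θ(1/n^{2/3}) E[X] diverges (above the triangle threshold p ~ 1/n).


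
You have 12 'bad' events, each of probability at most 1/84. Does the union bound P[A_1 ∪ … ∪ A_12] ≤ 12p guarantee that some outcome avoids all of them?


Union bound: P[∪_{i=1}^{12} A_i] ≤ Σ_i P[A_i] ≤ 12·p = 12·(1/84) = 1/7.
Numerically: 1/7 ≈ 0.1429.
Is 1/7 < 1? YES.
Since P[∪ A_i] ≤ 1/7 < 1, the complement has P[∩ A_i^c] ≥ 1 − 1/7 = 6/7 > 0, so some outcome avoids every A_i.

12·p = 1/7 ≈ 0.1429; existence CERTIFIED by the union bound.


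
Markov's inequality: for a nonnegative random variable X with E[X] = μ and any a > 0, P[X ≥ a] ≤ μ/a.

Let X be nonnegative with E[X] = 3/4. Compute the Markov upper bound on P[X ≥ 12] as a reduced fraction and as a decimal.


μ = E[X] = 3/4, a = 12.
Markov: P[X ≥ 12] ≤ μ/a = (3/4)/12 = 1/16.
Numerically: ≈ 0.0625.
(Since a = 12 > μ = 0.7500, the bound 1/16 is < 1 and informative.)

P[X ≥ 12] ≤ 1/16 ≈ 0.0625.


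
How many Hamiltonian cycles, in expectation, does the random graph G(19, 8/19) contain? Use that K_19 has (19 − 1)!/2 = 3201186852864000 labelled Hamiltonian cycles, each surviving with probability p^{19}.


K_19 has (19 − 1)!/2 = 3201186852864000 labelled Hamiltonian cycles.
For each such Hamiltonian cycle H, let X_H = 1 if all 19 edges of H are present in G. Then P[X_H = 1] = p^{19} = (8/19)^{19} = 144115188075855872/1978419655660313589123979.
Summing the indicators: E[X] = Σ_H E[X_H] = 3201186852864000 · p^{19} = 3201186852864000 · 144115188075855872/1978419655660313589123979 = 461339645366452518590934417408000/1978419655660313589123979.
Numerically: E[X] ≈ 2.33e+08.

E[X] = 3201186852864000 · (8/19)^{19} = 461339645366452518590934417408000/1978419655660313589123979 ≈ 2.33e+08.


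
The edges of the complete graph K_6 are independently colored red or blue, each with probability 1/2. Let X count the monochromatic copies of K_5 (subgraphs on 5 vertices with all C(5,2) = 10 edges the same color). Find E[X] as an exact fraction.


Let X = Σ_S X_S over the C(6, 5) = 6 subsets S of size 5, where X_S = 1 if the K_5 on S is monochromatic.
For a fixed S, the K_5 on S has C(5, 2) = 10 edges. P[all 10 edges red] = (1/2)^10, and likewise for blue, so P[monochromatic] = 2·(1/2)^10 = 2^{1 − 10} = 1/512.
Summing: E[X] = C(6, 5) · 2^{1 − 10} = 6 · 1/512 = 3/256.
Numerically: E[X] ≈ 0.012.

E[X] = C(6,5)·2^(1−C(5,2)) = 3/256 ≈ 0.012.


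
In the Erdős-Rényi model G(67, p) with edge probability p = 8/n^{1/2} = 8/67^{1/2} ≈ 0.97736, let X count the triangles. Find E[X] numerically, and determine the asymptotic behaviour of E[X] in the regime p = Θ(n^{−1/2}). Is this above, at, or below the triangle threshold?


Number of potential triangles: C(67, 3) = 47905.
Each occurs with probability p³ ≈ (0.97736)³ ≈ 9.3359337e-01.
By linearity: E[X] = C(67, 3)·p³ ≈ 47905 · 9.3359337e-01 ≈ 44723.79019.
Since α = 1/2 < 1, p = c/n^{1/2} ≫ 1/n is above the triangle threshold p ~ 1/n. Asymptotically E[X] ~ (c³/6)·n^{3(1−α)} = (8³/6)·n^{1.5} → ∞; triangles are abundant w.h.p.

E[X] ≈ 44723.79019; in regime p = Θ(1/n^{1/2}) E[X] diverges (above the triangle threshold p ~ 1/n).


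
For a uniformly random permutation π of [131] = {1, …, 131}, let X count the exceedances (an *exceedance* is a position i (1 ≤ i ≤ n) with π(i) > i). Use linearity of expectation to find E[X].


Write X = Σ_{i=1}^{131} X_i, where X_i = 1_{π(i) > i}.
For each fixed i, π(i) is uniform over {1, …, 131} (marginal of a uniform permutation), so P[π(i) > i] = (n − i)/n. Summing: Σ_{i=1}^{131} (n − i)/n = (0 + 1 + … + 130)/131 = 131(131 − 1)/(2·131) = (131 − 1)/2.
Hence E[X] = Σ_{i=1}^{131} (131 − i)/131 = 65 ≈ 65.000000.

E[X] = 65 = 65.000000.
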